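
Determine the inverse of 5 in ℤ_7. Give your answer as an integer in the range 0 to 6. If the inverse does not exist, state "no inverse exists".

3

Run Euclid on (7, 5):
7 = 1·5 + 2
5 = 2·2 + 1
2 = 2·1 + 0
The gcd is 1. Working backward:
1 = 5 − 2·2
1 = −2·7 + 3·5
So 5·3 ≡ 1 (mod 7).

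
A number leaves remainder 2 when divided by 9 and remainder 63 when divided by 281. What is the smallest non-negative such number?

344

Write x = 2 + 9·k. Then 9·k ≡ 63 − 2 ≡ 61 (mod 281).
Need 9⁻¹ mod 281. Extended Euclid on (281, 9):
281 = 31·9 + 2
9 = 4·2 + 1
2 = 2·1 + 0
Back-substitute:
1 = 9 − 4·2
1 = −4·281 + 125·9
9⁻¹ ≡ 125 (mod 281), so k ≡ 125·61 ≡ 38 (mod 281).
x = 2 + 9·38 = 344.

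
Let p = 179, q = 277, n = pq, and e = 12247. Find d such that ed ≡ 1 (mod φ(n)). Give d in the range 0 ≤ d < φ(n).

φ(n) = (p−1)(q−1) = 178·276 = 49128.
Need d with 12247·d ≡ 1 (mod 49128). Apply the extended Euclidean algorithm:
49128 = 4×12247 + 140
12247 = 87×140 + 67
140 = 2×67 + 6
67 = 11×6 + 1
6 = 6×1 + 0
Back-substitute:
1 = 67 − 11·6
1 = −11·140 + 23·67
1 = 23·12247 − 2012·140
1 = −2012·49128 + 8071·12247
So 12247·8071 ≡ 1 (mod 49128), hence d = 8071.

8071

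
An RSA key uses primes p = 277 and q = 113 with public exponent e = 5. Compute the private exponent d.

12365

φ(n) = (p−1)(q−1) = 276·112 = 30912.
Need d with 5·d ≡ 1 (mod 30912). Apply the extended Euclidean algorithm:
30912 = 6182*5 + 2
5 = 2*2 + 1
2 = 2*1 + 0
Back-substitute:
1 = 5 − 2·2
1 = −2·30912 + 12365·5
So 5·12365 ≡ 1 (mod 30912), hence d = 12365.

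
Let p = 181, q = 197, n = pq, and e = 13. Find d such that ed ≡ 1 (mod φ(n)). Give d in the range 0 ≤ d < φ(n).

φ(n) = (p−1)(q−1) = 180·196 = 35280.
Need d with 13·d ≡ 1 (mod 35280). Apply the extended Euclidean algorithm:
35280 = 2713×13 + 11
13 = 1×11 + 2
11 = 5×2 + 1
2 = 2×1 + 0
Back-substitute:
1 = 11 − 5·2
1 = −5·13 + 6·11
1 = 6·35280 − 16283·13
So 13·(-16283) ≡ 1 (mod 35280), hence d ≡ -16283 ≡ 18997 (mod 35280).

18997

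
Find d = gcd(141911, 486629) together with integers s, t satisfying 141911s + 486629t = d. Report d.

Euclidean algorithm:
486629 = 3×141911 + 60896
141911 = 2×60896 + 20119
60896 = 3×20119 + 539
20119 = 37×539 + 176
539 = 3×176 + 11
176 = 16×11 + 0
gcd(141911, 486629) = 11.
Express as a combination:
11 = 539 − 3·176
11 = −3·20119 + 112·539
11 = 112·60896 − 339·20119
11 = −339·141911 + 790·60896
11 = 790·486629 − 2709·141911
So 11 = (790)·486629 + (-2709)·141911.

11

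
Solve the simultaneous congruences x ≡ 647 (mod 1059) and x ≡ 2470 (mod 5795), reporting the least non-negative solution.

6081425

Write x = 647 + 1059·k. Then 1059·k ≡ 2470 − 647 ≡ 1823 (mod 5795).
Need 1059⁻¹ mod 5795. Extended Euclid on (5795, 1059):
5795 = 5*1059 + 500
1059 = 2*500 + 59
500 = 8*59 + 28
59 = 2*28 + 3
28 = 9*3 + 1
3 = 3*1 + 0
Back-substitute:
1 = 28 − 9·3
1 = −9·59 + 19·28
1 = 19·500 − 161·59
1 = −161·1059 + 341·500
1 = 341·5795 − 1866·1059
1059⁻¹ ≡ 3929 (mod 5795), so k ≡ 3929·1823 ≡ 5742 (mod 5795).
x = 647 + 1059·5742 = 6081425.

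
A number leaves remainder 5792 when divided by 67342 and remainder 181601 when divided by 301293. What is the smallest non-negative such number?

Write x = 5792 + 67342·k. Then 67342·k ≡ 181601 − 5792 ≡ 175809 (mod 301293).
Need 67342⁻¹ mod 301293. Extended Euclid on (301293, 67342):
301293 = 4*67342 + 31925
67342 = 2*31925 + 3492
31925 = 9*3492 + 497
3492 = 7*497 + 13
497 = 38*13 + 3
13 = 4*3 + 1
3 = 3*1 + 0
Back-substitute:
1 = 13 − 4·3
1 = −4·497 + 153·13
1 = 153·3492 − 1075·497
1 = −1075·31925 + 9828·3492
1 = 9828·67342 − 20731·31925
1 = −20731·301293 + 92752·67342
67342⁻¹ ≡ 92752 (mod 301293), so k ≡ 92752·175809 ≡ 56622 (mod 301293).
x = 5792 + 67342·56622 = 3813044516.

3813044516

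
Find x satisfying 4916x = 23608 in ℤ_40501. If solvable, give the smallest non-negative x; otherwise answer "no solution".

First find gcd(4916, 40501):
40501 = 8×4916 + 1173
4916 = 4×1173 + 224
1173 = 5×224 + 53
224 = 4×53 + 12
53 = 4×12 + 5
12 = 2×5 + 2
5 = 2×2 + 1
2 = 2×1 + 0
gcd = 1, so a unique solution mod 40501 exists.
Back-substitute for the Bézout coefficients:
1 = 5 − 2·2
1 = −2·12 + 5·5
1 = 5·53 − 22·12
1 = −22·224 + 93·53
1 = 93·1173 − 487·224
1 = −487·4916 + 2041·1173
1 = 2041·40501 − 16815·4916
So 4916·(-16815) ≡ 1 (mod 40501), giving 4916⁻¹ ≡ 23686.
x ≡ 4916⁻¹·23608 ≡ 23686·23608 ≡ 22282 (mod 40501).

22282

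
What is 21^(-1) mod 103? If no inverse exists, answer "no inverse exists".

54

gcd(103, 21) by repeated division:
103 = 4*21 + 19
21 = 1*19 + 2
19 = 9*2 + 1
2 = 2*1 + 0
gcd = 1, so the inverse exists. Back-substitute:
1 = 19 − 9·2
1 = −9·21 + 10·19
1 = 10·103 − 49·21
So 21·(-49) ≡ 1 (mod 103), and -49 ≡ 54 (mod 103).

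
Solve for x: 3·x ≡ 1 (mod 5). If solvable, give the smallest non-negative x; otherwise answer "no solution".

First find gcd(3, 5):
5 = 1*3 + 2
3 = 1*2 + 1
2 = 2*1 + 0
gcd = 1, so a unique solution mod 5 exists.
Back-substitute for the Bézout coefficients:
1 = 3 − 2
1 = −5 + 2·3
So 3·(2) ≡ 1 (mod 5), giving 3⁻¹ ≡ 2.
x ≡ 3⁻¹·1 ≡ 2·1 ≡ 2 (mod 5).

2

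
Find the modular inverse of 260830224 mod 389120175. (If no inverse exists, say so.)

no inverse exists

Euclidean algorithm on 389120175, 260830224:
389120175 = 1×260830224 + 128289951
260830224 = 2×128289951 + 4250322
128289951 = 30×4250322 + 780291
4250322 = 5×780291 + 348867
780291 = 2×348867 + 82557
348867 = 4×82557 + 18639
82557 = 4×18639 + 8001
18639 = 2×8001 + 2637
8001 = 3×2637 + 90
2637 = 29×90 + 27
90 = 3×27 + 9
27 = 3×9 + 0
Since gcd = 9 > 1, 260830224 is not a unit mod 389120175.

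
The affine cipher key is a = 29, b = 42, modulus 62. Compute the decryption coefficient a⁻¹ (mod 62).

Extended Euclidean algorithm:
62 = 2×29 + 4
29 = 7×4 + 1
4 = 4×1 + 0
The gcd is 1. Working backward:
1 = 29 − 7·4
1 = −7·62 + 15·29
So 29·15 ≡ 1 (mod 62).

15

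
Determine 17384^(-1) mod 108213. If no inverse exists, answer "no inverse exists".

48473

Extended Euclidean algorithm:
108213 = 6×17384 + 3909
17384 = 4×3909 + 1748
3909 = 2×1748 + 413
1748 = 4×413 + 96
413 = 4×96 + 29
96 = 3×29 + 9
29 = 3×9 + 2
9 = 4×2 + 1
2 = 2×1 + 0
Since gcd(17384, 108213) = 1, back-substitute to write 1 as a combination:
1 = 9 − 4·2
1 = −4·29 + 13·9
1 = 13·96 − 43·29
1 = −43·413 + 185·96
1 = 185·1748 − 783·413
1 = −783·3909 + 1751·1748
1 = 1751·17384 − 7787·3909
1 = −7787·108213 + 48473·17384
So 17384·48473 ≡ 1 (mod 108213).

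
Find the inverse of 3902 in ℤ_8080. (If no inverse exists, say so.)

no inverse exists

Euclidean algorithm on 8080, 3902:
8080 = 2×3902 + 276
3902 = 14×276 + 38
276 = 7×38 + 10
38 = 3×10 + 8
10 = 1×8 + 2
8 = 4×2 + 0
gcd(3902, 8080) = 2 ≠ 1, so 3902 has no multiplicative inverse modulo 8080.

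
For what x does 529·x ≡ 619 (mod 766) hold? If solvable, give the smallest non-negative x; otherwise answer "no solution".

563

First find gcd(529, 766):
766 = 1·529 + 237
529 = 2·237 + 55
237 = 4·55 + 17
55 = 3·17 + 4
17 = 4·4 + 1
4 = 4·1 + 0
gcd = 1, so a unique solution mod 766 exists.
Back-substitute for the Bézout coefficients:
1 = 17 − 4·4
1 = −4·55 + 13·17
1 = 13·237 − 56·55
1 = −56·529 + 125·237
1 = 125·766 − 181·529
So 529·(-181) ≡ 1 (mod 766), giving 529⁻¹ ≡ 585.
x ≡ 529⁻¹·619 ≡ 585·619 ≡ 563 (mod 766).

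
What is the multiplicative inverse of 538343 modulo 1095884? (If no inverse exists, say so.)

946383

Apply the Euclidean algorithm to 1095884 and 538343:
1095884 = 2·538343 + 19198
538343 = 28·19198 + 799
19198 = 24·799 + 22
799 = 36·22 + 7
22 = 3·7 + 1
7 = 7·1 + 0
The gcd is 1. Working backward:
1 = 22 − 3·7
1 = −3·799 + 109·22
1 = 109·19198 − 2619·799
1 = −2619·538343 + 73441·19198
1 = 73441·1095884 − 149501·538343
Thus 538343·(-149501) ≡ 1 (mod 1095884); reducing, -149501 mod 1095884 = 946383.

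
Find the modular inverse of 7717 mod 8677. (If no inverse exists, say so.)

Apply the Euclidean algorithm to 8677 and 7717:
8677 = 1·7717 + 960
7717 = 8·960 + 37
960 = 25·37 + 35
37 = 1·35 + 2
35 = 17·2 + 1
2 = 2·1 + 0
gcd = 1, so the inverse exists. Back-substitute:
1 = 35 − 17·2
1 = −17·37 + 18·35
1 = 18·960 − 467·37
1 = −467·7717 + 3754·960
1 = 3754·8677 − 4221·7717
So 7717·(-4221) ≡ 1 (mod 8677), and -4221 ≡ 4456 (mod 8677).

4456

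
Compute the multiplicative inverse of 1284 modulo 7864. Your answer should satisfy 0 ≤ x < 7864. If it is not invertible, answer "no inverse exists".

Euclidean algorithm on 7864, 1284:
7864 = 6·1284 + 160
1284 = 8·160 + 4
160 = 40·4 + 0
The gcd is 4, not 1, hence no inverse exists.

no inverse exists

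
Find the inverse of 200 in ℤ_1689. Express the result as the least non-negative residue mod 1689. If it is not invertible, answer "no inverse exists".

Apply the Euclidean algorithm to 1689 and 200:
1689 = 8·200 + 89
200 = 2·89 + 22
89 = 4·22 + 1
22 = 22·1 + 0
gcd = 1, so the inverse exists. Back-substitute:
1 = 89 − 4·22
1 = −4·200 + 9·89
1 = 9·1689 − 76·200
Thus 200·(-76) ≡ 1 (mod 1689); reducing, -76 mod 1689 = 1613.

1613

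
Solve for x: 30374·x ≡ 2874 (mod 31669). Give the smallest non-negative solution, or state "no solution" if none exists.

First find gcd(30374, 31669):
31669 = 1×30374 + 1295
30374 = 23×1295 + 589
1295 = 2×589 + 117
589 = 5×117 + 4
117 = 29×4 + 1
4 = 4×1 + 0
gcd = 1, so a unique solution mod 31669 exists.
Back-substitute for the Bézout coefficients:
1 = 117 − 29·4
1 = −29·589 + 146·117
1 = 146·1295 − 321·589
1 = −321·30374 + 7529·1295
1 = 7529·31669 − 7850·30374
So 30374·(-7850) ≡ 1 (mod 31669), giving 30374⁻¹ ≡ 23819.
x ≡ 30374⁻¹·2874 ≡ 23819·2874 ≡ 19097 (mod 31669).

19097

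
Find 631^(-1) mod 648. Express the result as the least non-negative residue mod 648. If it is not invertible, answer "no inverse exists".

343

Extended Euclidean algorithm:
648 = 1·631 + 17
631 = 37·17 + 2
17 = 8·2 + 1
2 = 2·1 + 0
The gcd is 1. Working backward:
1 = 17 − 8·2
1 = −8·631 + 297·17
1 = 297·648 − 305·631
Thus 631·(-305) ≡ 1 (mod 648); reducing, -305 mod 648 = 343.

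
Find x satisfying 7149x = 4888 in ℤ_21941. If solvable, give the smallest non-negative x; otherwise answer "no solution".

12673

First find gcd(7149, 21941):
21941 = 3×7149 + 494
7149 = 14×494 + 233
494 = 2×233 + 28
233 = 8×28 + 9
28 = 3×9 + 1
9 = 9×1 + 0
gcd = 1, so a unique solution mod 21941 exists.
Back-substitute for the Bézout coefficients:
1 = 28 − 3·9
1 = −3·233 + 25·28
1 = 25·494 − 53·233
1 = −53·7149 + 767·494
1 = 767·21941 − 2354·7149
So 7149·(-2354) ≡ 1 (mod 21941), giving 7149⁻¹ ≡ 19587.
x ≡ 7149⁻¹·4888 ≡ 19587·4888 ≡ 12673 (mod 21941).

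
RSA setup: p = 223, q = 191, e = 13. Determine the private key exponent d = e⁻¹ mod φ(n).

25957

φ(n) = (p−1)(q−1) = 222·190 = 42180.
Need d with 13·d ≡ 1 (mod 42180). Apply the extended Euclidean algorithm:
42180 = 3244*13 + 8
13 = 1*8 + 5
8 = 1*5 + 3
5 = 1*3 + 2
3 = 1*2 + 1
2 = 2*1 + 0
Back-substitute:
1 = 3 − 2
1 = −5 + 2·3
1 = 2·8 − 3·5
1 = −3·13 + 5·8
1 = 5·42180 − 16223·13
So 13·(-16223) ≡ 1 (mod 42180), hence d ≡ -16223 ≡ 25957 (mod 42180).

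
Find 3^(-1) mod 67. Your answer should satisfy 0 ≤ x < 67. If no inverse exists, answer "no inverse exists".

45

Run Euclid on (67, 3):
67 = 22×3 + 1
3 = 3×1 + 0
Since gcd(3, 67) = 1, back-substitute to write 1 as a combination:
1 = 67 − 22·3
So 3·(-22) ≡ 1 (mod 67), and -22 ≡ 45 (mod 67).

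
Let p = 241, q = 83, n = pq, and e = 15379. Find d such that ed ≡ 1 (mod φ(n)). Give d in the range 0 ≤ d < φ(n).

φ(n) = (p−1)(q−1) = 240·82 = 19680.
Need d with 15379·d ≡ 1 (mod 19680). Apply the extended Euclidean algorithm:
19680 = 1×15379 + 4301
15379 = 3×4301 + 2476
4301 = 1×2476 + 1825
2476 = 1×1825 + 651
1825 = 2×651 + 523
651 = 1×523 + 128
523 = 4×128 + 11
128 = 11×11 + 7
11 = 1×7 + 4
7 = 1×4 + 3
4 = 1×3 + 1
3 = 3×1 + 0
Back-substitute:
1 = 4 − 3
1 = −7 + 2·4
1 = 2·11 − 3·7
1 = −3·128 + 35·11
1 = 35·523 − 143·128
1 = −143·651 + 178·523
1 = 178·1825 − 499·651
1 = −499·2476 + 677·1825
1 = 677·4301 − 1176·2476
1 = −1176·15379 + 4205·4301
1 = 4205·19680 − 5381·15379
So 15379·(-5381) ≡ 1 (mod 19680), hence d ≡ -5381 ≡ 14299 (mod 19680).

14299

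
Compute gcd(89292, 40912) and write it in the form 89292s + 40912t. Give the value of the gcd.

Apply Euclid's algorithm to 89292 and 40912:
89292 = 2*40912 + 7468
40912 = 5*7468 + 3572
7468 = 2*3572 + 324
3572 = 11*324 + 8
324 = 40*8 + 4
8 = 2*4 + 0
gcd(89292, 40912) = 4.
Working backward:
4 = 324 − 40·8
4 = −40·3572 + 441·324
4 = 441·7468 − 922·3572
4 = −922·40912 + 5051·7468
4 = 5051·89292 − 11024·40912
So 4 = (5051)·89292 + (-11024)·40912.

4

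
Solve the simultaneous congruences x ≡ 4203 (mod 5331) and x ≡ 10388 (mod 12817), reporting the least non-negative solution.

26131434

Write x = 4203 + 5331·k. Then 5331·k ≡ 10388 − 4203 ≡ 6185 (mod 12817).
Need 5331⁻¹ mod 12817. Extended Euclid on (12817, 5331):
12817 = 2×5331 + 2155
5331 = 2×2155 + 1021
2155 = 2×1021 + 113
1021 = 9×113 + 4
113 = 28×4 + 1
4 = 4×1 + 0
Back-substitute:
1 = 113 − 28·4
1 = −28·1021 + 253·113
1 = 253·2155 − 534·1021
1 = −534·5331 + 1321·2155
1 = 1321·12817 − 3176·5331
5331⁻¹ ≡ 9641 (mod 12817), so k ≡ 9641·6185 ≡ 4901 (mod 12817).
x = 4203 + 5331·4901 = 26131434.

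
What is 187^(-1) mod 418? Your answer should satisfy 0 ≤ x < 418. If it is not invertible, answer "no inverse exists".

no inverse exists

Compute gcd(187, 418):
418 = 2*187 + 44
187 = 4*44 + 11
44 = 4*11 + 0
The gcd is 11, not 1, hence no inverse exists.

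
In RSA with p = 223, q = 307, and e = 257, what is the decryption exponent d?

φ(n) = (p−1)(q−1) = 222·306 = 67932.
Need d with 257·d ≡ 1 (mod 67932). Apply the extended Euclidean algorithm:
67932 = 264·257 + 84
257 = 3·84 + 5
84 = 16·5 + 4
5 = 1·4 + 1
4 = 4·1 + 0
Back-substitute:
1 = 5 − 4
1 = −84 + 17·5
1 = 17·257 − 52·84
1 = −52·67932 + 13745·257
So 257·13745 ≡ 1 (mod 67932), hence d = 13745.

13745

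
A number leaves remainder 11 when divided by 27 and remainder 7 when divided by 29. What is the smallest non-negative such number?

65

Write x = 11 + 27·k. Then 27·k ≡ 7 − 11 ≡ 25 (mod 29).
Need 27⁻¹ mod 29. Extended Euclid on (29, 27):
29 = 1*27 + 2
27 = 13*2 + 1
2 = 2*1 + 0
Back-substitute:
1 = 27 − 13·2
1 = −13·29 + 14·27
27⁻¹ ≡ 14 (mod 29), so k ≡ 14·25 ≡ 2 (mod 29).
x = 11 + 27·2 = 65.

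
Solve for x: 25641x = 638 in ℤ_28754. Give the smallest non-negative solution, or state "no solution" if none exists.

554

First find gcd(25641, 28754):
28754 = 1·25641 + 3113
25641 = 8·3113 + 737
3113 = 4·737 + 165
737 = 4·165 + 77
165 = 2·77 + 11
77 = 7·11 + 0
gcd = 11 and 11 | 638, so solutions exist. Divide through by 11: 2331x ≡ 58 (mod 2614).
Now find 2331⁻¹ mod 2614:
2614 = 1×2331 + 283
2331 = 8×283 + 67
283 = 4×67 + 15
67 = 4×15 + 7
15 = 2×7 + 1
7 = 7×1 + 0
Back-substitute:
1 = 15 − 2·7
1 = −2·67 + 9·15
1 = 9·283 − 38·67
1 = −38·2331 + 313·283
1 = 313·2614 − 351·2331
So 2331·(-351) ≡ 1 (mod 2614), i.e. 2331⁻¹ ≡ 2263.
Then x ≡ 2263·58 ≡ 554 (mod 2614); the smallest non-negative solution is x = 554.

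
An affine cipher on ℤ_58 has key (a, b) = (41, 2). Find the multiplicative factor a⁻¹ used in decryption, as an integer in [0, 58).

Extended Euclidean algorithm:
58 = 1*41 + 17
41 = 2*17 + 7
17 = 2*7 + 3
7 = 2*3 + 1
3 = 3*1 + 0
Since gcd(41, 58) = 1, back-substitute to write 1 as a combination:
1 = 7 − 2·3
1 = −2·17 + 5·7
1 = 5·41 − 12·17
1 = −12·58 + 17·41
So 41·17 ≡ 1 (mod 58).

17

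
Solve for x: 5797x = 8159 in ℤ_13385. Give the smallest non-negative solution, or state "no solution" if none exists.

First find gcd(5797, 13385):
13385 = 2×5797 + 1791
5797 = 3×1791 + 424
1791 = 4×424 + 95
424 = 4×95 + 44
95 = 2×44 + 7
44 = 6×7 + 2
7 = 3×2 + 1
2 = 2×1 + 0
gcd = 1, so a unique solution mod 13385 exists.
Back-substitute for the Bézout coefficients:
1 = 7 − 3·2
1 = −3·44 + 19·7
1 = 19·95 − 41·44
1 = −41·424 + 183·95
1 = 183·1791 − 773·424
1 = −773·5797 + 2502·1791
1 = 2502·13385 − 5777·5797
So 5797·(-5777) ≡ 1 (mod 13385), giving 5797⁻¹ ≡ 7608.
x ≡ 5797⁻¹·8159 ≡ 7608·8159 ≡ 7427 (mod 13385).

7427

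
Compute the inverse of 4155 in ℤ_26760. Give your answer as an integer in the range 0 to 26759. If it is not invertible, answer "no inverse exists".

no inverse exists

Compute gcd(4155, 26760):
26760 = 6×4155 + 1830
4155 = 2×1830 + 495
1830 = 3×495 + 345
495 = 1×345 + 150
345 = 2×150 + 45
150 = 3×45 + 15
45 = 3×15 + 0
Since gcd = 15 > 1, 4155 is not a unit mod 26760.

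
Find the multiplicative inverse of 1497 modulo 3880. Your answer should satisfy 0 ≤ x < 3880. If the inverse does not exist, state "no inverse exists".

Apply the Euclidean algorithm to 3880 and 1497:
3880 = 2·1497 + 886
1497 = 1·886 + 611
886 = 1·611 + 275
611 = 2·275 + 61
275 = 4·61 + 31
61 = 1·31 + 30
31 = 1·30 + 1
30 = 30·1 + 0
gcd = 1, so the inverse exists. Back-substitute:
1 = 31 − 30
1 = −61 + 2·31
1 = 2·275 − 9·61
1 = −9·611 + 20·275
1 = 20·886 − 29·611
1 = −29·1497 + 49·886
1 = 49·3880 − 127·1497
Hence 1497⁻¹ ≡ -127 ≡ 3753 (mod 3880).

3753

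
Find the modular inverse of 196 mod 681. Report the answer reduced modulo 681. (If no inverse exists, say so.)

205

Apply the Euclidean algorithm to 681 and 196:
681 = 3×196 + 93
196 = 2×93 + 10
93 = 9×10 + 3
10 = 3×3 + 1
3 = 3×1 + 0
Since gcd(196, 681) = 1, back-substitute to write 1 as a combination:
1 = 10 − 3·3
1 = −3·93 + 28·10
1 = 28·196 − 59·93
1 = −59·681 + 205·196
So 196·205 ≡ 1 (mod 681).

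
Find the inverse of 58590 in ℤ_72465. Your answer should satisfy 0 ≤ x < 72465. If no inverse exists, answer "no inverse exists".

Euclidean algorithm on 72465, 58590:
72465 = 1·58590 + 13875
58590 = 4·13875 + 3090
13875 = 4·3090 + 1515
3090 = 2·1515 + 60
1515 = 25·60 + 15
60 = 4·15 + 0
Since gcd = 15 > 1, 58590 is not a unit mod 72465.

no inverse exists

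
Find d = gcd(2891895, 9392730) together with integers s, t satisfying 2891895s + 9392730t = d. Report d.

15

Euclidean algorithm:
9392730 = 3·2891895 + 717045
2891895 = 4·717045 + 23715
717045 = 30·23715 + 5595
23715 = 4·5595 + 1335
5595 = 4·1335 + 255
1335 = 5·255 + 60
255 = 4·60 + 15
60 = 4·15 + 0
gcd(2891895, 9392730) = 15.
Working backward:
15 = 255 − 4·60
15 = −4·1335 + 21·255
15 = 21·5595 − 88·1335
15 = −88·23715 + 373·5595
15 = 373·717045 − 11278·23715
15 = −11278·2891895 + 45485·717045
15 = 45485·9392730 − 147733·2891895
So 15 = (45485)·9392730 + (-147733)·2891895.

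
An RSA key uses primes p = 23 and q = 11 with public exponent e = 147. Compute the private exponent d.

φ(n) = (p−1)(q−1) = 22·10 = 220.
Need d with 147·d ≡ 1 (mod 220). Apply the extended Euclidean algorithm:
220 = 1·147 + 73
147 = 2·73 + 1
73 = 73·1 + 0
Back-substitute:
1 = 147 − 2·73
1 = −2·220 + 3·147
So 147·3 ≡ 1 (mod 220), hence d = 3.

3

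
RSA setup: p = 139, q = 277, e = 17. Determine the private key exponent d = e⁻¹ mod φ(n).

4481

φ(n) = (p−1)(q−1) = 138·276 = 38088.
Need d with 17·d ≡ 1 (mod 38088). Apply the extended Euclidean algorithm:
38088 = 2240*17 + 8
17 = 2*8 + 1
8 = 8*1 + 0
Back-substitute:
1 = 17 − 2·8
1 = −2·38088 + 4481·17
So 17·4481 ≡ 1 (mod 38088), hence d = 4481.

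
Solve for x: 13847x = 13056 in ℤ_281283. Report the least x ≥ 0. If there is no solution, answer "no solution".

First find gcd(13847, 281283):
281283 = 20×13847 + 4343
13847 = 3×4343 + 818
4343 = 5×818 + 253
818 = 3×253 + 59
253 = 4×59 + 17
59 = 3×17 + 8
17 = 2×8 + 1
8 = 8×1 + 0
gcd = 1, so a unique solution mod 281283 exists.
Back-substitute for the Bézout coefficients:
1 = 17 − 2·8
1 = −2·59 + 7·17
1 = 7·253 − 30·59
1 = −30·818 + 97·253
1 = 97·4343 − 515·818
1 = −515·13847 + 1642·4343
1 = 1642·281283 − 33355·13847
So 13847·(-33355) ≡ 1 (mod 281283), giving 13847⁻¹ ≡ 247928.
x ≡ 13847⁻¹·13056 ≡ 247928·13056 ≡ 224487 (mod 281283).

224487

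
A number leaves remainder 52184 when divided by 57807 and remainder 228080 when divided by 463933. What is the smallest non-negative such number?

18756111404

Write x = 52184 + 57807·k. Then 57807·k ≡ 228080 − 52184 ≡ 175896 (mod 463933).
Need 57807⁻¹ mod 463933. Extended Euclid on (463933, 57807):
463933 = 8*57807 + 1477
57807 = 39*1477 + 204
1477 = 7*204 + 49
204 = 4*49 + 8
49 = 6*8 + 1
8 = 8*1 + 0
Back-substitute:
1 = 49 − 6·8
1 = −6·204 + 25·49
1 = 25·1477 − 181·204
1 = −181·57807 + 7084·1477
1 = 7084·463933 − 56853·57807
57807⁻¹ ≡ 407080 (mod 463933), so k ≡ 407080·175896 ≡ 324460 (mod 463933).
x = 52184 + 57807·324460 = 18756111404.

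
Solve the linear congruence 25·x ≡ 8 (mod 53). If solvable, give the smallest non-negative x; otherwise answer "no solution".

First find gcd(25, 53):
53 = 2*25 + 3
25 = 8*3 + 1
3 = 3*1 + 0
gcd = 1, so a unique solution mod 53 exists.
Back-substitute for the Bézout coefficients:
1 = 25 − 8·3
1 = −8·53 + 17·25
So 25·(17) ≡ 1 (mod 53), giving 25⁻¹ ≡ 17.
x ≡ 25⁻¹·8 ≡ 17·8 ≡ 30 (mod 53).

30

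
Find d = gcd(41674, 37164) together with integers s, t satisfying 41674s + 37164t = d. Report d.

Euclidean algorithm:
41674 = 1*37164 + 4510
37164 = 8*4510 + 1084
4510 = 4*1084 + 174
1084 = 6*174 + 40
174 = 4*40 + 14
40 = 2*14 + 12
14 = 1*12 + 2
12 = 6*2 + 0
gcd(41674, 37164) = 2.
Working backward:
2 = 14 − 12
2 = −40 + 3·14
2 = 3·174 − 13·40
2 = −13·1084 + 81·174
2 = 81·4510 − 337·1084
2 = −337·37164 + 2777·4510
2 = 2777·41674 − 3114·37164
So 2 = (2777)·41674 + (-3114)·37164.

2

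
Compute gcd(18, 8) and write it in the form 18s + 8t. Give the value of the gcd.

2

Apply Euclid's algorithm to 18 and 8:
18 = 2×8 + 2
8 = 4×2 + 0
gcd(18, 8) = 2.
Working backward:
2 = 18 − 2·8
So 2 = (1)·18 + (-2)·8.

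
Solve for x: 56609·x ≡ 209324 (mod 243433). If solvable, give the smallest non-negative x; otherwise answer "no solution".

90266

First find gcd(56609, 243433):
243433 = 4·56609 + 16997
56609 = 3·16997 + 5618
16997 = 3·5618 + 143
5618 = 39·143 + 41
143 = 3·41 + 20
41 = 2·20 + 1
20 = 20·1 + 0
gcd = 1, so a unique solution mod 243433 exists.
Back-substitute for the Bézout coefficients:
1 = 41 − 2·20
1 = −2·143 + 7·41
1 = 7·5618 − 275·143
1 = −275·16997 + 832·5618
1 = 832·56609 − 2771·16997
1 = −2771·243433 + 11916·56609
So 56609·(11916) ≡ 1 (mod 243433), giving 56609⁻¹ ≡ 11916.
x ≡ 56609⁻¹·209324 ≡ 11916·209324 ≡ 90266 (mod 243433).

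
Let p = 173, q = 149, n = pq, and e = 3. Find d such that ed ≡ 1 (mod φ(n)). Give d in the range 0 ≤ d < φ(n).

16971

φ(n) = (p−1)(q−1) = 172·148 = 25456.
Need d with 3·d ≡ 1 (mod 25456). Apply the extended Euclidean algorithm:
25456 = 8485×3 + 1
3 = 3×1 + 0
Back-substitute:
1 = 25456 − 8485·3
So 3·(-8485) ≡ 1 (mod 25456), hence d ≡ -8485 ≡ 16971 (mod 25456).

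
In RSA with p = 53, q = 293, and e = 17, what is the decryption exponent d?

9825

φ(n) = (p−1)(q−1) = 52·292 = 15184.
Need d with 17·d ≡ 1 (mod 15184). Apply the extended Euclidean algorithm:
15184 = 893·17 + 3
17 = 5·3 + 2
3 = 1·2 + 1
2 = 2·1 + 0
Back-substitute:
1 = 3 − 2
1 = −17 + 6·3
1 = 6·15184 − 5359·17
So 17·(-5359) ≡ 1 (mod 15184), hence d ≡ -5359 ≡ 9825 (mod 15184).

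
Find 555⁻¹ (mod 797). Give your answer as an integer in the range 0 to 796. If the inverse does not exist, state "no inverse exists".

gcd(797, 555) by repeated division:
797 = 1×555 + 242
555 = 2×242 + 71
242 = 3×71 + 29
71 = 2×29 + 13
29 = 2×13 + 3
13 = 4×3 + 1
3 = 3×1 + 0
The gcd is 1. Working backward:
1 = 13 − 4·3
1 = −4·29 + 9·13
1 = 9·71 − 22·29
1 = −22·242 + 75·71
1 = 75·555 − 172·242
1 = −172·797 + 247·555
So 555·247 ≡ 1 (mod 797).

247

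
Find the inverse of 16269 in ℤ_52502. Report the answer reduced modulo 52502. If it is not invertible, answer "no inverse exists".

Run Euclid on (52502, 16269):
52502 = 3×16269 + 3695
16269 = 4×3695 + 1489
3695 = 2×1489 + 717
1489 = 2×717 + 55
717 = 13×55 + 2
55 = 27×2 + 1
2 = 2×1 + 0
Since gcd(16269, 52502) = 1, back-substitute to write 1 as a combination:
1 = 55 − 27·2
1 = −27·717 + 352·55
1 = 352·1489 − 731·717
1 = −731·3695 + 1814·1489
1 = 1814·16269 − 7987·3695
1 = −7987·52502 + 25775·16269
So 16269·25775 ≡ 1 (mod 52502).

25775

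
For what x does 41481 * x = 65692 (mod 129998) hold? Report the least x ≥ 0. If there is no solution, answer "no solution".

First find gcd(41481, 129998):
129998 = 3·41481 + 5555
41481 = 7·5555 + 2596
5555 = 2·2596 + 363
2596 = 7·363 + 55
363 = 6·55 + 33
55 = 1·33 + 22
33 = 1·22 + 11
22 = 2·11 + 0
gcd = 11 and 11 | 65692, so solutions exist. Divide through by 11: 3771x ≡ 5972 (mod 11818).
Now find 3771⁻¹ mod 11818:
11818 = 3·3771 + 505
3771 = 7·505 + 236
505 = 2·236 + 33
236 = 7·33 + 5
33 = 6·5 + 3
5 = 1·3 + 2
3 = 1·2 + 1
2 = 2·1 + 0
Back-substitute:
1 = 3 − 2
1 = −5 + 2·3
1 = 2·33 − 13·5
1 = −13·236 + 93·33
1 = 93·505 − 199·236
1 = −199·3771 + 1486·505
1 = 1486·11818 − 4657·3771
So 3771·(-4657) ≡ 1 (mod 11818), i.e. 3771⁻¹ ≡ 7161.
Then x ≡ 7161·5972 ≡ 7968 (mod 11818); the smallest non-negative solution is x = 7968.

7968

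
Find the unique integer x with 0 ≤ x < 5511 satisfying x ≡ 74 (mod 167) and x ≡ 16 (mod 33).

742

Write x = 74 + 167·k. Then 167·k ≡ 16 − 74 ≡ 8 (mod 33).
Need 167⁻¹ mod 33. Extended Euclid on (33, 2):
33 = 16·2 + 1
2 = 2·1 + 0
Back-substitute:
1 = 33 − 16·2
167⁻¹ ≡ 17 (mod 33), so k ≡ 17·8 ≡ 4 (mod 33).
x = 74 + 167·4 = 742.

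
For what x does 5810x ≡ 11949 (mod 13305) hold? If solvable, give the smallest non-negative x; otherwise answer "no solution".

no solution

gcd(5810, 13305):
13305 = 2×5810 + 1685
5810 = 3×1685 + 755
1685 = 2×755 + 175
755 = 4×175 + 55
175 = 3×55 + 10
55 = 5×10 + 5
10 = 2×5 + 0
gcd = 5, but 5 ∤ 11949, so the congruence has no solution.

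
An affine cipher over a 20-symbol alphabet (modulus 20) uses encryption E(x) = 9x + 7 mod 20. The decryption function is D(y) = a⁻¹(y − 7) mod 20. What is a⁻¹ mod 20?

Apply the Euclidean algorithm to 20 and 9:
20 = 2·9 + 2
9 = 4·2 + 1
2 = 2·1 + 0
Since gcd(9, 20) = 1, back-substitute to write 1 as a combination:
1 = 9 − 4·2
1 = −4·20 + 9·9
So 9·9 ≡ 1 (mod 20).

9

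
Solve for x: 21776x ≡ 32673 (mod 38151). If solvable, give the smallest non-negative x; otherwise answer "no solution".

29058

First find gcd(21776, 38151):
38151 = 1·21776 + 16375
21776 = 1·16375 + 5401
16375 = 3·5401 + 172
5401 = 31·172 + 69
172 = 2·69 + 34
69 = 2·34 + 1
34 = 34·1 + 0
gcd = 1, so a unique solution mod 38151 exists.
Back-substitute for the Bézout coefficients:
1 = 69 − 2·34
1 = −2·172 + 5·69
1 = 5·5401 − 157·172
1 = −157·16375 + 476·5401
1 = 476·21776 − 633·16375
1 = −633·38151 + 1109·21776
So 21776·(1109) ≡ 1 (mod 38151), giving 21776⁻¹ ≡ 1109.
x ≡ 21776⁻¹·32673 ≡ 1109·32673 ≡ 29058 (mod 38151).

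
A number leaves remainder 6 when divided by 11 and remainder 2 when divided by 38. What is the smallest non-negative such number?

Write x = 6 + 11·k. Then 11·k ≡ 2 − 6 ≡ 34 (mod 38).
Need 11⁻¹ mod 38. Extended Euclid on (38, 11):
38 = 3*11 + 5
11 = 2*5 + 1
5 = 5*1 + 0
Back-substitute:
1 = 11 − 2·5
1 = −2·38 + 7·11
11⁻¹ ≡ 7 (mod 38), so k ≡ 7·34 ≡ 10 (mod 38).
x = 6 + 11·10 = 116.

116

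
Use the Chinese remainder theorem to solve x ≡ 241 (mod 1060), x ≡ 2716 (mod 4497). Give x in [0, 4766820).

Write x = 241 + 1060·k. Then 1060·k ≡ 2716 − 241 ≡ 2475 (mod 4497).
Need 1060⁻¹ mod 4497. Extended Euclid on (4497, 1060):
4497 = 4×1060 + 257
1060 = 4×257 + 32
257 = 8×32 + 1
32 = 32×1 + 0
Back-substitute:
1 = 257 − 8·32
1 = −8·1060 + 33·257
1 = 33·4497 − 140·1060
1060⁻¹ ≡ 4357 (mod 4497), so k ≡ 4357·2475 ≡ 4266 (mod 4497).
x = 241 + 1060·4266 = 4522201.

4522201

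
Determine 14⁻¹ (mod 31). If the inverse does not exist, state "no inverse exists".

Apply the Euclidean algorithm to 31 and 14:
31 = 2×14 + 3
14 = 4×3 + 2
3 = 1×2 + 1
2 = 2×1 + 0
Since gcd(14, 31) = 1, back-substitute to write 1 as a combination:
1 = 3 − 2
1 = −14 + 5·3
1 = 5·31 − 11·14
So 14·(-11) ≡ 1 (mod 31), and -11 ≡ 20 (mod 31).

20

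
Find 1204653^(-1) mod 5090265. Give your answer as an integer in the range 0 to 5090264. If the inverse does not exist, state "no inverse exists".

no inverse exists

Compute gcd(1204653, 5090265):
5090265 = 4×1204653 + 271653
1204653 = 4×271653 + 118041
271653 = 2×118041 + 35571
118041 = 3×35571 + 11328
35571 = 3×11328 + 1587
11328 = 7×1587 + 219
1587 = 7×219 + 54
219 = 4×54 + 3
54 = 18×3 + 0
Since gcd = 3 > 1, 1204653 is not a unit mod 5090265.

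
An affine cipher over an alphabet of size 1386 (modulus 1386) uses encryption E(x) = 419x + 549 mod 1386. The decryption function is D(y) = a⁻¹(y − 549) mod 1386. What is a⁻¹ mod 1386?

1343

Extended Euclidean algorithm:
1386 = 3*419 + 129
419 = 3*129 + 32
129 = 4*32 + 1
32 = 32*1 + 0
Since gcd(419, 1386) = 1, back-substitute to write 1 as a combination:
1 = 129 − 4·32
1 = −4·419 + 13·129
1 = 13·1386 − 43·419
Hence 419⁻¹ ≡ -43 ≡ 1343 (mod 1386).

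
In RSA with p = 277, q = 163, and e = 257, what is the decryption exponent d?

φ(n) = (p−1)(q−1) = 276·162 = 44712.
Need d with 257·d ≡ 1 (mod 44712). Apply the extended Euclidean algorithm:
44712 = 173·257 + 251
257 = 1·251 + 6
251 = 41·6 + 5
6 = 1·5 + 1
5 = 5·1 + 0
Back-substitute:
1 = 6 − 5
1 = −251 + 42·6
1 = 42·257 − 43·251
1 = −43·44712 + 7481·257
So 257·7481 ≡ 1 (mod 44712), hence d = 7481.

7481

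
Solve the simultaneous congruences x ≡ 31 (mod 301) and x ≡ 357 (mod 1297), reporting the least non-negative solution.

Write x = 31 + 301·k. Then 301·k ≡ 357 − 31 ≡ 326 (mod 1297).
Need 301⁻¹ mod 1297. Extended Euclid on (1297, 301):
1297 = 4×301 + 93
301 = 3×93 + 22
93 = 4×22 + 5
22 = 4×5 + 2
5 = 2×2 + 1
2 = 2×1 + 0
Back-substitute:
1 = 5 − 2·2
1 = −2·22 + 9·5
1 = 9·93 − 38·22
1 = −38·301 + 123·93
1 = 123·1297 − 530·301
301⁻¹ ≡ 767 (mod 1297), so k ≡ 767·326 ≡ 1018 (mod 1297).
x = 31 + 301·1018 = 306449.

306449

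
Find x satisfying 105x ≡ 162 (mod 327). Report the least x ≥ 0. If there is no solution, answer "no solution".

First find gcd(105, 327):
327 = 3·105 + 12
105 = 8·12 + 9
12 = 1·9 + 3
9 = 3·3 + 0
gcd = 3 and 3 | 162, so solutions exist. Divide through by 3: 35x ≡ 54 (mod 109).
Now find 35⁻¹ mod 109:
109 = 3·35 + 4
35 = 8·4 + 3
4 = 1·3 + 1
3 = 3·1 + 0
Back-substitute:
1 = 4 − 3
1 = −35 + 9·4
1 = 9·109 − 28·35
So 35·(-28) ≡ 1 (mod 109), i.e. 35⁻¹ ≡ 81.
Then x ≡ 81·54 ≡ 14 (mod 109); the smallest non-negative solution is x = 14.

14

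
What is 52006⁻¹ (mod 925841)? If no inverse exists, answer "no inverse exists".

Apply the Euclidean algorithm to 925841 and 52006:
925841 = 17×52006 + 41739
52006 = 1×41739 + 10267
41739 = 4×10267 + 671
10267 = 15×671 + 202
671 = 3×202 + 65
202 = 3×65 + 7
65 = 9×7 + 2
7 = 3×2 + 1
2 = 2×1 + 0
gcd = 1, so the inverse exists. Back-substitute:
1 = 7 − 3·2
1 = −3·65 + 28·7
1 = 28·202 − 87·65
1 = −87·671 + 289·202
1 = 289·10267 − 4422·671
1 = −4422·41739 + 17977·10267
1 = 17977·52006 − 22399·41739
1 = −22399·925841 + 398760·52006
So 52006·398760 ≡ 1 (mod 925841).

398760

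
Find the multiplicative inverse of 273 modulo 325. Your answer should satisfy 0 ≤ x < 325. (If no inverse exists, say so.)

no inverse exists

Compute gcd(273, 325):
325 = 1×273 + 52
273 = 5×52 + 13
52 = 4×13 + 0
Since gcd = 13 > 1, 273 is not a unit mod 325.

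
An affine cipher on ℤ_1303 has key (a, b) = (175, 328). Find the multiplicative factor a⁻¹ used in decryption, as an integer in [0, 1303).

618

Run Euclid on (1303, 175):
1303 = 7×175 + 78
175 = 2×78 + 19
78 = 4×19 + 2
19 = 9×2 + 1
2 = 2×1 + 0
gcd = 1, so the inverse exists. Back-substitute:
1 = 19 − 9·2
1 = −9·78 + 37·19
1 = 37·175 − 83·78
1 = −83·1303 + 618·175
So 175·618 ≡ 1 (mod 1303).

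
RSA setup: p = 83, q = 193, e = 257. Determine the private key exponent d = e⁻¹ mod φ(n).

φ(n) = (p−1)(q−1) = 82·192 = 15744.
Need d with 257·d ≡ 1 (mod 15744). Apply the extended Euclidean algorithm:
15744 = 61×257 + 67
257 = 3×67 + 56
67 = 1×56 + 11
56 = 5×11 + 1
11 = 11×1 + 0
Back-substitute:
1 = 56 − 5·11
1 = −5·67 + 6·56
1 = 6·257 − 23·67
1 = −23·15744 + 1409·257
So 257·1409 ≡ 1 (mod 15744), hence d = 1409.

1409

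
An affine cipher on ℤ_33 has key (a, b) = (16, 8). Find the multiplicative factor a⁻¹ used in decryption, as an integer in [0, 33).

Extended Euclidean algorithm:
33 = 2×16 + 1
16 = 16×1 + 0
gcd = 1, so the inverse exists. Back-substitute:
1 = 33 − 2·16
So 16·(-2) ≡ 1 (mod 33), and -2 ≡ 31 (mod 33).

31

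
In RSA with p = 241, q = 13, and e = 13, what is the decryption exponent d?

φ(n) = (p−1)(q−1) = 240·12 = 2880.
Need d with 13·d ≡ 1 (mod 2880). Apply the extended Euclidean algorithm:
2880 = 221*13 + 7
13 = 1*7 + 6
7 = 1*6 + 1
6 = 6*1 + 0
Back-substitute:
1 = 7 − 6
1 = −13 + 2·7
1 = 2·2880 − 443·13
So 13·(-443) ≡ 1 (mod 2880), hence d ≡ -443 ≡ 2437 (mod 2880).

2437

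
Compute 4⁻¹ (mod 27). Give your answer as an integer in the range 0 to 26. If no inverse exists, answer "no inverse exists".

Extended Euclidean algorithm:
27 = 6·4 + 3
4 = 1·3 + 1
3 = 3·1 + 0
Since gcd(4, 27) = 1, back-substitute to write 1 as a combination:
1 = 4 − 3
1 = −27 + 7·4
So 4·7 ≡ 1 (mod 27).

7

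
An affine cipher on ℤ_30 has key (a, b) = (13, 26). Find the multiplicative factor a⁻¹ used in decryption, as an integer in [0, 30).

Run Euclid on (30, 13):
30 = 2×13 + 4
13 = 3×4 + 1
4 = 4×1 + 0
Since gcd(13, 30) = 1, back-substitute to write 1 as a combination:
1 = 13 − 3·4
1 = −3·30 + 7·13
So 13·7 ≡ 1 (mod 30).

7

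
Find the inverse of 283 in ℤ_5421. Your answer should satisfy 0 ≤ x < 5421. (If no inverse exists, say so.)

Apply the Euclidean algorithm to 5421 and 283:
5421 = 19·283 + 44
283 = 6·44 + 19
44 = 2·19 + 6
19 = 3·6 + 1
6 = 6·1 + 0
gcd = 1, so the inverse exists. Back-substitute:
1 = 19 − 3·6
1 = −3·44 + 7·19
1 = 7·283 − 45·44
1 = −45·5421 + 862·283
So 283·862 ≡ 1 (mod 5421).

862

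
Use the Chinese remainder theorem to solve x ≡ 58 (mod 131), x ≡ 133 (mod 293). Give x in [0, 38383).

Write x = 58 + 131·k. Then 131·k ≡ 133 − 58 ≡ 75 (mod 293).
Need 131⁻¹ mod 293. Extended Euclid on (293, 131):
293 = 2×131 + 31
131 = 4×31 + 7
31 = 4×7 + 3
7 = 2×3 + 1
3 = 3×1 + 0
Back-substitute:
1 = 7 − 2·3
1 = −2·31 + 9·7
1 = 9·131 − 38·31
1 = −38·293 + 85·131
131⁻¹ ≡ 85 (mod 293), so k ≡ 85·75 ≡ 222 (mod 293).
x = 58 + 131·222 = 29140.

29140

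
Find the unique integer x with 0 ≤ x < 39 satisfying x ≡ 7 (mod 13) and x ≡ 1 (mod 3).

Write x = 7 + 13·k. Then 13·k ≡ 1 − 7 ≡ 0 (mod 3).
Need 13⁻¹ mod 3. Extended Euclid on (3, 1):
3 = 3×1 + 0
13⁻¹ ≡ 1 (mod 3), so k ≡ 1·0 ≡ 0 (mod 3).
x = 7 + 13·0 = 7.

7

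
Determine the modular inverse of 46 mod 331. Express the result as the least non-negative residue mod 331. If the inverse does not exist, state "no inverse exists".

36

Run Euclid on (331, 46):
331 = 7*46 + 9
46 = 5*9 + 1
9 = 9*1 + 0
The gcd is 1. Working backward:
1 = 46 − 5·9
1 = −5·331 + 36·46
So 46·36 ≡ 1 (mod 331).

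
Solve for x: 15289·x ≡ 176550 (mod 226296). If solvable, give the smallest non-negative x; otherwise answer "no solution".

First find gcd(15289, 226296):
226296 = 14*15289 + 12250
15289 = 1*12250 + 3039
12250 = 4*3039 + 94
3039 = 32*94 + 31
94 = 3*31 + 1
31 = 31*1 + 0
gcd = 1, so a unique solution mod 226296 exists.
Back-substitute for the Bézout coefficients:
1 = 94 − 3·31
1 = −3·3039 + 97·94
1 = 97·12250 − 391·3039
1 = −391·15289 + 488·12250
1 = 488·226296 − 7223·15289
So 15289·(-7223) ≡ 1 (mod 226296), giving 15289⁻¹ ≡ 219073.
x ≡ 15289⁻¹·176550 ≡ 219073·176550 ≡ 183606 (mod 226296).

183606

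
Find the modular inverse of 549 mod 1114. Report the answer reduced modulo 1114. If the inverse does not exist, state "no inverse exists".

Run Euclid on (1114, 549):
1114 = 2*549 + 16
549 = 34*16 + 5
16 = 3*5 + 1
5 = 5*1 + 0
Since gcd(549, 1114) = 1, back-substitute to write 1 as a combination:
1 = 16 − 3·5
1 = −3·549 + 103·16
1 = 103·1114 − 209·549
Hence 549⁻¹ ≡ -209 ≡ 905 (mod 1114).

905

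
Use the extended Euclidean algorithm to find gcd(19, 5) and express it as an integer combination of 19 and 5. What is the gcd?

1

Euclidean algorithm:
19 = 3×5 + 4
5 = 1×4 + 1
4 = 4×1 + 0
gcd(19, 5) = 1.
Express as a combination:
1 = 5 − 4
1 = −19 + 4·5
So 1 = (-1)·19 + (4)·5.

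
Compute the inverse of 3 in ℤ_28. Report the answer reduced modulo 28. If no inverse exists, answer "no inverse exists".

gcd(28, 3) by repeated division:
28 = 9·3 + 1
3 = 3·1 + 0
gcd = 1, so the inverse exists. Back-substitute:
1 = 28 − 9·3
Thus 3·(-9) ≡ 1 (mod 28); reducing, -9 mod 28 = 19.

19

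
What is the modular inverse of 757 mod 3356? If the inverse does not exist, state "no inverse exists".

133

gcd(3356, 757) by repeated division:
3356 = 4×757 + 328
757 = 2×328 + 101
328 = 3×101 + 25
101 = 4×25 + 1
25 = 25×1 + 0
The gcd is 1. Working backward:
1 = 101 − 4·25
1 = −4·328 + 13·101
1 = 13·757 − 30·328
1 = −30·3356 + 133·757
So 757·133 ≡ 1 (mod 3356).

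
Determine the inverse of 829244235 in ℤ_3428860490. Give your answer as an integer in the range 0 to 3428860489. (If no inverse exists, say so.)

Compute gcd(829244235, 3428860490):
3428860490 = 4×829244235 + 111883550
829244235 = 7×111883550 + 46059385
111883550 = 2×46059385 + 19764780
46059385 = 2×19764780 + 6529825
19764780 = 3×6529825 + 175305
6529825 = 37×175305 + 43540
175305 = 4×43540 + 1145
43540 = 38×1145 + 30
1145 = 38×30 + 5
30 = 6×5 + 0
Since gcd = 5 > 1, 829244235 is not a unit mod 3428860490.

no inverse exists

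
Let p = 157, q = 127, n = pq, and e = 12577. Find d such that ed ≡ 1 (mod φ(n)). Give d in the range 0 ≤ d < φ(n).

φ(n) = (p−1)(q−1) = 156·126 = 19656.
Need d with 12577·d ≡ 1 (mod 19656). Apply the extended Euclidean algorithm:
19656 = 1·12577 + 7079
12577 = 1·7079 + 5498
7079 = 1·5498 + 1581
5498 = 3·1581 + 755
1581 = 2·755 + 71
755 = 10·71 + 45
71 = 1·45 + 26
45 = 1·26 + 19
26 = 1·19 + 7
19 = 2·7 + 5
7 = 1·5 + 2
5 = 2·2 + 1
2 = 2·1 + 0
Back-substitute:
1 = 5 − 2·2
1 = −2·7 + 3·5
1 = 3·19 − 8·7
1 = −8·26 + 11·19
1 = 11·45 − 19·26
1 = −19·71 + 30·45
1 = 30·755 − 319·71
1 = −319·1581 + 668·755
1 = 668·5498 − 2323·1581
1 = −2323·7079 + 2991·5498
1 = 2991·12577 − 5314·7079
1 = −5314·19656 + 8305·12577
So 12577·8305 ≡ 1 (mod 19656), hence d = 8305.

8305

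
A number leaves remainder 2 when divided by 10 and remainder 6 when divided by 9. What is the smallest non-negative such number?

Write x = 2 + 10·k. Then 10·k ≡ 6 − 2 ≡ 4 (mod 9).
Need 10⁻¹ mod 9. Extended Euclid on (9, 1):
9 = 9×1 + 0
10⁻¹ ≡ 1 (mod 9), so k ≡ 1·4 ≡ 4 (mod 9).
x = 2 + 10·4 = 42.

42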